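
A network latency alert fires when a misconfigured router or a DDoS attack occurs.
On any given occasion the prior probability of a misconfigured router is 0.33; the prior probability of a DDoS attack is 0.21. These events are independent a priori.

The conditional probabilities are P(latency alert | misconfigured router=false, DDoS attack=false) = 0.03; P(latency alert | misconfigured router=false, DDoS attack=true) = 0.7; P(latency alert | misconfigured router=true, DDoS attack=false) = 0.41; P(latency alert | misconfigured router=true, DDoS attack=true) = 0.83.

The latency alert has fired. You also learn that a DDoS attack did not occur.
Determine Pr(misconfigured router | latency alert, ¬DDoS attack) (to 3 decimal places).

P(latency alert | ¬DDoS attack) = 0.03×0.67 + 0.41×0.33 = 0.020100 + 0.135300 = 0.155400
Restricting to configurations with misconfigured router present: 0.41×0.33 = 0.135300.
P(misconfigured router | latency alert, ¬DDoS attack) = 0.135300 / 0.155400 ≈ 0.871

Pr(misconfigured router | latency alert, ¬DDoS attack) ≈ 0.871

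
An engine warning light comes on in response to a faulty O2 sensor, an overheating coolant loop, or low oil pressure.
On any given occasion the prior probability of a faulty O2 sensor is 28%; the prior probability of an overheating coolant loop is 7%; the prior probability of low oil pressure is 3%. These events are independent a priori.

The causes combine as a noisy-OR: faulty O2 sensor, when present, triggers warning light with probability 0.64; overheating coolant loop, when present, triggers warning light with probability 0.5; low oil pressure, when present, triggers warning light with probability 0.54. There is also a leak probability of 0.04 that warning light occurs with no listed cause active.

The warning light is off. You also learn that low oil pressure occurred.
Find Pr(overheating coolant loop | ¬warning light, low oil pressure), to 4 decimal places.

Pr(overheating coolant loop | ¬warning light, low oil pressure) ≈ 0.0363

Under noisy-OR, P(warning light | causes) = 1 − (1−0.04)·∏(1−qᵢ) over the active causes.
For the numerator, keep only overheating coolant loop=true terms: 0.011128 + 0.001558 = 0.012686
Normalizer over all consistent configurations: 0.4416·0.72·0.93 + 0.2208·0.72·0.07 + 0.158976·0.28·0.93 + 0.079488·0.28·0.07 = 0.349778
Posterior = 0.012686 / 0.349778 ≈ 0.0363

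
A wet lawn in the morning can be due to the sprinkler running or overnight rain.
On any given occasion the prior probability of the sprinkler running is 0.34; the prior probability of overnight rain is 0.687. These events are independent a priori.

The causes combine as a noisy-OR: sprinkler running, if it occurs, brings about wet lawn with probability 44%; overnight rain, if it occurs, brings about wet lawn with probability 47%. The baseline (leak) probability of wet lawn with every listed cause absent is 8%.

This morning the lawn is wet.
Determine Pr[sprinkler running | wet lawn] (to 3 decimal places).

Pr[sprinkler running | wet lawn] ≈ 0.471

Under noisy-OR, P(wet lawn | causes) = 1 − (1−0.08)·∏(1−qᵢ) over the active causes.
P(wet lawn) = 0.08×0.66×0.313 + 0.5124×0.66×0.687 + 0.4848×0.34×0.313 + 0.726944×0.34×0.687 = 0.016526 + 0.232332 + 0.051592 + 0.169800 = 0.470250
Of this, 0.221392 comes from 0.051592 + 0.169800 (the sprinkler running=true cases).
So P(sprinkler running | wet lawn) = 0.221392/0.470250 ≈ 0.471.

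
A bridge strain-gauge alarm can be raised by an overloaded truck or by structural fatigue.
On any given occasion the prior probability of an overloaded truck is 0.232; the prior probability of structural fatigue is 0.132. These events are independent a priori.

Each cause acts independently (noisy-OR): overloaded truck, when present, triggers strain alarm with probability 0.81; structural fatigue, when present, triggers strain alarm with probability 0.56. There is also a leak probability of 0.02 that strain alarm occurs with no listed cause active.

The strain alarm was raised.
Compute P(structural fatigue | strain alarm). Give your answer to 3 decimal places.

Under noisy-OR, P(strain alarm | causes) = 1 − (1−0.02)·∏(1−qᵢ) over the active causes.
P(strain alarm) = 0.02×0.768×0.868 + 0.5688×0.768×0.132 + 0.8138×0.232×0.868 + 0.918072×0.232×0.132 = 0.013332 + 0.057663 + 0.163880 + 0.028115 = 0.262990
The structural fatigue-present share is 0.057663 + 0.028115 = 0.085778.
Hence the posterior is 0.085778/0.262990 ≈ 0.326.

P(structural fatigue | strain alarm) ≈ 0.326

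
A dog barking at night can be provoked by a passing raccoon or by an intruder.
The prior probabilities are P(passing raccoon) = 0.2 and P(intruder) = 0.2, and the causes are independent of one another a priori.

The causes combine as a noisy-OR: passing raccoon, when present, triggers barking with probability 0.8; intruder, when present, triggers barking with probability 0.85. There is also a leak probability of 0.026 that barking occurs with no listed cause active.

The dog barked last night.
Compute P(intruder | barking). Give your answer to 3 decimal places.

Under noisy-OR, P(barking | causes) = 1 − (1−0.026)·∏(1−qᵢ) over the active causes.
For the numerator, keep only intruder=true terms: 0.136624 + 0.038831 = 0.175455
The normalizing constant is 0.026*0.8*0.8 + 0.8539*0.8*0.2 + 0.8052*0.2*0.8 + 0.97078*0.2*0.2 = 0.320927
Posterior = 0.175455 / 0.320927 ≈ 0.547

P(intruder | barking) ≈ 0.547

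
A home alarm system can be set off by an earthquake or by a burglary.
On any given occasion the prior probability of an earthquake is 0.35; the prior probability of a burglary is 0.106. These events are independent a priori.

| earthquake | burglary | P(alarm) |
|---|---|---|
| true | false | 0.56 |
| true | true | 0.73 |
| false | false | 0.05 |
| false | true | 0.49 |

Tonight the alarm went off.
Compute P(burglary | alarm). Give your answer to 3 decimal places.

P(alarm) = 0.05×0.65×0.894 + 0.49×0.65×0.106 + 0.56×0.35×0.894 + 0.73×0.35×0.106 = 0.029055 + 0.033761 + 0.175224 + 0.027083 = 0.265123
Restricting to configurations with burglary present: 0.033761 + 0.027083 = 0.060844.
P(burglary | alarm) = 0.060844 / 0.265123 ≈ 0.229

P(burglary | alarm) ≈ 0.229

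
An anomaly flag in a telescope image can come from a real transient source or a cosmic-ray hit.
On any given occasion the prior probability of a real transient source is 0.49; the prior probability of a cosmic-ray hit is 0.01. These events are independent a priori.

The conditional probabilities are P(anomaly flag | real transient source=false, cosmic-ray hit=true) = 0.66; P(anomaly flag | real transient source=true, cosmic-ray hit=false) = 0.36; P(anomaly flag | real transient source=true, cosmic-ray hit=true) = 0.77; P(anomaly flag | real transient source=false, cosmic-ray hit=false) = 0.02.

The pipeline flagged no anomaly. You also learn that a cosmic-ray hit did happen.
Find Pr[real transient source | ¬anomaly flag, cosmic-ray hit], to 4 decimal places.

Sum P(¬anomaly flag|·) weighted by the priors over both values of real transient source:
  P(¬anomaly flag | cosmic-ray hit) = 0.34*0.51 + 0.23*0.49
        = 0.173400 + 0.112700 = 0.286100
Configurations with real transient source contribute 0.112700, so
  P(real transient source | ¬anomaly flag, cosmic-ray hit) = 0.112700 / 0.286100 ≈ 0.3939

Pr[real transient source | ¬anomaly flag, cosmic-ray hit] ≈ 0.3939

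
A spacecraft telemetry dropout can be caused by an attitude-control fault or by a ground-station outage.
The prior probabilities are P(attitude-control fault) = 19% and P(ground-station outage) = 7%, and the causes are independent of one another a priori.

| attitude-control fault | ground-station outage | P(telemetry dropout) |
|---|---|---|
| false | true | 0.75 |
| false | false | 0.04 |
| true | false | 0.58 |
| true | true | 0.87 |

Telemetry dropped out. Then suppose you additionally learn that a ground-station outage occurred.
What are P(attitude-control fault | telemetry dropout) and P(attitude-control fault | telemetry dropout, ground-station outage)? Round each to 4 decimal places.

P(attitude-control fault | telemetry dropout) ≈ 0.6109; P(attitude-control fault | telemetry dropout, ground-station outage) ≈ 0.2139

For the numerator, keep only attitude-control fault=true terms: 0.102486 + 0.011571 = 0.114057
The normalizing constant is 0.04*0.81*0.93 + 0.75*0.81*0.07 + 0.58*0.19*0.93 + 0.87*0.19*0.07 = 0.186714
P(attitude-control fault | telemetry dropout) = 0.114057/0.186714 ≈ 0.6109

Now condition on the additional information:
P(telemetry dropout | ground-station outage) = 0.75*0.81 + 0.87*0.19 = 0.607500 + 0.165300 = 0.772800
The attitude-control fault-present share is 0.87*0.19 = 0.165300.
P(attitude-control fault | telemetry dropout, ground-station outage) = 0.165300 / 0.772800 ≈ 0.2139
This is intercausal reasoning (explaining away): once ground-station outage accounts for the telemetry dropout, attitude-control fault becomes less likely.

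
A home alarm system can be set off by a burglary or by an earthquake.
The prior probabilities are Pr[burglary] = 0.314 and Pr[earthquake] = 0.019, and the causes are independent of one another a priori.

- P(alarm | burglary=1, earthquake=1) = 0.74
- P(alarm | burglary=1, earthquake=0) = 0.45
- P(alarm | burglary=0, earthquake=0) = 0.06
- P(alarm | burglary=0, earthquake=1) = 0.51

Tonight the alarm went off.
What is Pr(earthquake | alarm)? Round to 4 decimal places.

By total probability over the 4 (burglary, earthquake) configurations:
  P(alarm) = 0.06*0.686*0.981 + 0.51*0.686*0.019 + 0.45*0.314*0.981 + 0.74*0.314*0.019
        = 0.040378 + 0.006647 + 0.138615 + 0.004415 = 0.190055
Configurations with earthquake contribute 0.011062, so
  P(earthquake | alarm) = 0.011062 / 0.190055 ≈ 0.0582

Pr(earthquake | alarm) ≈ 0.0582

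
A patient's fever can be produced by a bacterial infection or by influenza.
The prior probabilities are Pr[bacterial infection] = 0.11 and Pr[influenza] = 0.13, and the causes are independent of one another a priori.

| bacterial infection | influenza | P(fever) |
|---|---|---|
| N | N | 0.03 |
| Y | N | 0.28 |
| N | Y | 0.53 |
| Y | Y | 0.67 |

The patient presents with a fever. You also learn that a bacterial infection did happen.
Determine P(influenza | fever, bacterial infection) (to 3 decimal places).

P(fever | bacterial infection) = 0.28×0.87 + 0.67×0.13 = 0.243600 + 0.087100 = 0.330700
Of this, 0.087100 comes from 0.67×0.13 (the influenza=true cases).
Hence the posterior is 0.087100/0.330700 ≈ 0.263.

P(influenza | fever, bacterial infection) ≈ 0.263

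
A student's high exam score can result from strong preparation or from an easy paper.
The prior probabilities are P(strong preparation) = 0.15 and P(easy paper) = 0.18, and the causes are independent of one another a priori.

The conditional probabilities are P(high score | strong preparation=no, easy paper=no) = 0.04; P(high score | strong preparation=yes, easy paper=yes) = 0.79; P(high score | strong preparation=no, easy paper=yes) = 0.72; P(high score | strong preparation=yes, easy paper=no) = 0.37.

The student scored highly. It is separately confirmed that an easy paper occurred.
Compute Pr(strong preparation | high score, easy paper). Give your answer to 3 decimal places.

Enumerate both values of strong preparation and weight by the priors:
  P(high score | easy paper) = 0.72·0.85 + 0.79·0.15
        = 0.612000 + 0.118500 = 0.730500
Configurations with strong preparation contribute 0.118500, so
  P(strong preparation | high score, easy paper) = 0.118500 / 0.730500 ≈ 0.162

Pr(strong preparation | high score, easy paper) ≈ 0.162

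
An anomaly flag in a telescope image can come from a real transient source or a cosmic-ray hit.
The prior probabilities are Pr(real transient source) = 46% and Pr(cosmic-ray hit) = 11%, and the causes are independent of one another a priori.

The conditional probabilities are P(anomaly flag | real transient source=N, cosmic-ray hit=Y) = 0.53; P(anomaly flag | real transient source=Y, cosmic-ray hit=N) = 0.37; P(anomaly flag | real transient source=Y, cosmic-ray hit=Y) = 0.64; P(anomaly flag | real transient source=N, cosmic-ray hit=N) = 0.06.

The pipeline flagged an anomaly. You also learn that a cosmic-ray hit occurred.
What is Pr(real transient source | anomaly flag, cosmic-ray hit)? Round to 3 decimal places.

Pr(real transient source | anomaly flag, cosmic-ray hit) ≈ 0.507

By total probability over both values of real transient source:
  P(anomaly flag | cosmic-ray hit) = 0.53·0.54 + 0.64·0.46
        = 0.286200 + 0.294400 = 0.580600
Keeping only the real transient source-present terms gives 0.294400, so
  P(real transient source | anomaly flag, cosmic-ray hit) = 0.294400 / 0.580600 ≈ 0.507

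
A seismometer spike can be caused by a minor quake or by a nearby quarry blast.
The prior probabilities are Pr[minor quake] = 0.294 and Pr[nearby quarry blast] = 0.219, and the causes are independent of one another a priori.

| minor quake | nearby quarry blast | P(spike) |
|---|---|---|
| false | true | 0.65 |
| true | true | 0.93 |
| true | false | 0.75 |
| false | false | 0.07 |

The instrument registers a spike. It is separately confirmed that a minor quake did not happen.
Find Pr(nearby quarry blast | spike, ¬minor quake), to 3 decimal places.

For the numerator, keep only nearby quarry blast=true terms: 0.65·0.219 = 0.142350
Denominator P(spike | ¬minor quake): 0.07·0.781 + 0.65·0.219 = 0.197020
P(nearby quarry blast | spike, ¬minor quake) = 0.142350/0.197020 ≈ 0.723

Pr(nearby quarry blast | spike, ¬minor quake) ≈ 0.723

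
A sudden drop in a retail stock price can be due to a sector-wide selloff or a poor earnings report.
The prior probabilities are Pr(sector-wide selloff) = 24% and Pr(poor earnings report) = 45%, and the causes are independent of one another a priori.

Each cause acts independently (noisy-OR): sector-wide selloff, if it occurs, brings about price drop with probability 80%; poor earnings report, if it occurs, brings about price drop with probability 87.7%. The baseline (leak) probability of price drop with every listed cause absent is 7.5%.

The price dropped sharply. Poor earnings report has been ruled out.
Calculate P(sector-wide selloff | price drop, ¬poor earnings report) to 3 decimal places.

P(sector-wide selloff | price drop, ¬poor earnings report) ≈ 0.774

Under noisy-OR, P(price drop | causes) = 1 − (1−0.075)·∏(1−qᵢ) over the active causes.
Weight on sector-wide selloff=true, given the evidence: 0.815*0.24 = 0.195600
Denominator P(price drop | ¬poor earnings report): 0.075*0.76 + 0.815*0.24 = 0.252600
Posterior = 0.195600 / 0.252600 ≈ 0.774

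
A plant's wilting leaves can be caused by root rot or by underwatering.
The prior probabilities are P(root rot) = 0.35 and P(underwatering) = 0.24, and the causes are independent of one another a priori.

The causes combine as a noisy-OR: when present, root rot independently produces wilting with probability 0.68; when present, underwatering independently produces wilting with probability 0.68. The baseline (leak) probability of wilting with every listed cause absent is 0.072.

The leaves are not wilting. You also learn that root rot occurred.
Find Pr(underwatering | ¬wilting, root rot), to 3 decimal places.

Under noisy-OR, P(wilting | causes) = 1 − (1−0.072)·∏(1−qᵢ) over the active causes.
Numerator (weight on configurations with underwatering): 0.095027×0.24 = 0.022806
The normalizing constant is 0.29696×0.76 + 0.095027×0.24 = 0.248496
P(underwatering | ¬wilting, root rot) = 0.022806/0.248496 ≈ 0.092

Pr(underwatering | ¬wilting, root rot) ≈ 0.092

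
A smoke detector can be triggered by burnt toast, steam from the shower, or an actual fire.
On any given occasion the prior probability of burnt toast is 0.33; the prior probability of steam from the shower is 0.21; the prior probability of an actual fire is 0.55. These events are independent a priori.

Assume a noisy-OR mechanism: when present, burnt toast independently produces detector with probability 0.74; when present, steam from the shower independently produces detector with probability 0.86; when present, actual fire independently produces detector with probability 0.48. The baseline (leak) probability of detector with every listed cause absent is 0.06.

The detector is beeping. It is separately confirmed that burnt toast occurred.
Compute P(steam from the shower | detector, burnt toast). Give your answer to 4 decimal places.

Under noisy-OR, P(detector | causes) = 1 − (1−0.06)·∏(1−qᵢ) over the active causes.
Weight on steam from the shower=true, given the evidence: 0.091267 + 0.113445 = 0.204712
Normalizer over all consistent configurations: 0.7556×0.79×0.45 + 0.872912×0.79×0.55 + 0.965784×0.21×0.45 + 0.982208×0.21×0.55 = 0.852608
P(steam from the shower | detector, burnt toast) = 0.204712/0.852608 ≈ 0.2401

P(steam from the shower | detector, burnt toast) ≈ 0.2401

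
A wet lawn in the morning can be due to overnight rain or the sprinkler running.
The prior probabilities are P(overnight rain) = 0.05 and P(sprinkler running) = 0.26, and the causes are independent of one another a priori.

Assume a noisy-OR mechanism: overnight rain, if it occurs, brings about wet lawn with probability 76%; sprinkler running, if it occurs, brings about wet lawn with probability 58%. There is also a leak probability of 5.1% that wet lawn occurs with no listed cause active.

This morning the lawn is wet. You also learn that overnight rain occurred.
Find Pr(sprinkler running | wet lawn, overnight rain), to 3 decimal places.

Pr(sprinkler running | wet lawn, overnight rain) ≈ 0.292

Under noisy-OR, P(wet lawn | causes) = 1 − (1−0.051)·∏(1−qᵢ) over the active causes.
Weight on sprinkler running=true, given the evidence: 0.904341×0.26 = 0.235129
Normalizer over all consistent configurations: 0.77224×0.74 + 0.904341×0.26 = 0.806587
Posterior = 0.235129 / 0.806587 ≈ 0.292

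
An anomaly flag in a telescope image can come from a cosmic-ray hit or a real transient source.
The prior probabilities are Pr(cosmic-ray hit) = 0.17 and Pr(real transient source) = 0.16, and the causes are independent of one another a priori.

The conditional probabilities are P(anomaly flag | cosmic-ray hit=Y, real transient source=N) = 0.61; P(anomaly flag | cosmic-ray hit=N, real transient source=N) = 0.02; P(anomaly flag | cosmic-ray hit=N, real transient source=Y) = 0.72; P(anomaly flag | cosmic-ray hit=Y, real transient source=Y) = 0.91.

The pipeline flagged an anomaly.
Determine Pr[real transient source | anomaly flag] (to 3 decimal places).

Pr[real transient source | anomaly flag] ≈ 0.544

Enumerate the 4 (cosmic-ray hit, real transient source) configurations and weight by the priors:
  P(anomaly flag) = 0.02×0.83×0.84 + 0.72×0.83×0.16 + 0.61×0.17×0.84 + 0.91×0.17×0.16
        = 0.013944 + 0.095616 + 0.087108 + 0.024752 = 0.221420
Configurations with real transient source contribute 0.120368, so
  P(real transient source | anomaly flag) = 0.120368 / 0.221420 ≈ 0.544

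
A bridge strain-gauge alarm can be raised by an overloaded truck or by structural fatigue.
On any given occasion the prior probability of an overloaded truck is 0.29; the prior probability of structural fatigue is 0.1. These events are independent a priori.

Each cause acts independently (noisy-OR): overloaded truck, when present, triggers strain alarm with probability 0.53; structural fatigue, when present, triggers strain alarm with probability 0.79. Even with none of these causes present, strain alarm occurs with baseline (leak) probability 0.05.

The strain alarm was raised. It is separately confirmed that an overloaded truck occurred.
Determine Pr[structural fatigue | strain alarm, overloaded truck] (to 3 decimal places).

Pr[structural fatigue | strain alarm, overloaded truck] ≈ 0.154

Under noisy-OR, P(strain alarm | causes) = 1 − (1−0.05)·∏(1−qᵢ) over the active causes.
By total probability over both values of structural fatigue:
  P(strain alarm | overloaded truck) = 0.5535×0.9 + 0.906235×0.1
        = 0.498150 + 0.090624 = 0.588774
Keeping only the structural fatigue-present terms gives 0.090624, so
  P(structural fatigue | strain alarm, overloaded truck) = 0.090624 / 0.588774 ≈ 0.154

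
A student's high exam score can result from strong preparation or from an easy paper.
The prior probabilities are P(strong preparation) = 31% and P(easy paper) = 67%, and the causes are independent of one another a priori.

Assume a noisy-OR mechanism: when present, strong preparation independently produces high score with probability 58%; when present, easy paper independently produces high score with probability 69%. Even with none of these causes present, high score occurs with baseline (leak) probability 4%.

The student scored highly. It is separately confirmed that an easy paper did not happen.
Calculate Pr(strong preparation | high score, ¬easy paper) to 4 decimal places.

Under noisy-OR, P(high score | causes) = 1 − (1−0.04)·∏(1−qᵢ) over the active causes.
Numerator (weight on configurations with strong preparation): 0.5968·0.31 = 0.185008
The normalizing constant is 0.04·0.69 + 0.5968·0.31 = 0.212608
P(strong preparation | high score, ¬easy paper) = 0.185008/0.212608 ≈ 0.8702

Pr(strong preparation | high score, ¬easy paper) ≈ 0.8702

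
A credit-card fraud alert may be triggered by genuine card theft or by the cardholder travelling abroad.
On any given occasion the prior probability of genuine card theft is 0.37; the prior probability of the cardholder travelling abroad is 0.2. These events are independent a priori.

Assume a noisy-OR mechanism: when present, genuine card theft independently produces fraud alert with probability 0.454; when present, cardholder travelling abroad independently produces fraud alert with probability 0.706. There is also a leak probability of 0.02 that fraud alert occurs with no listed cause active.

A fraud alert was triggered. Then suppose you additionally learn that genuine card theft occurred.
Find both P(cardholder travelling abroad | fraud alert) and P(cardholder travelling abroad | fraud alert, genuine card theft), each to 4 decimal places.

P(cardholder travelling abroad | fraud alert) ≈ 0.5073; P(cardholder travelling abroad | fraud alert, genuine card theft) ≈ 0.3118

Under noisy-OR, P(fraud alert | causes) = 1 − (1−0.02)·∏(1−qᵢ) over the active causes.
P(fraud alert) = 0.02×0.63×0.8 + 0.71188×0.63×0.2 + 0.46492×0.37×0.8 + 0.842686×0.37×0.2 = 0.010080 + 0.089697 + 0.137616 + 0.062359 = 0.299752
Of this, 0.152056 comes from 0.089697 + 0.062359 (the cardholder travelling abroad=true cases).
Hence the posterior is 0.152056/0.299752 ≈ 0.5073.

With the extra evidence:
For the numerator, keep only cardholder travelling abroad=true terms: 0.842686×0.2 = 0.168537
Denominator P(fraud alert | genuine card theft): 0.46492×0.8 + 0.842686×0.2 = 0.540473
Posterior = 0.168537 / 0.540473 ≈ 0.3118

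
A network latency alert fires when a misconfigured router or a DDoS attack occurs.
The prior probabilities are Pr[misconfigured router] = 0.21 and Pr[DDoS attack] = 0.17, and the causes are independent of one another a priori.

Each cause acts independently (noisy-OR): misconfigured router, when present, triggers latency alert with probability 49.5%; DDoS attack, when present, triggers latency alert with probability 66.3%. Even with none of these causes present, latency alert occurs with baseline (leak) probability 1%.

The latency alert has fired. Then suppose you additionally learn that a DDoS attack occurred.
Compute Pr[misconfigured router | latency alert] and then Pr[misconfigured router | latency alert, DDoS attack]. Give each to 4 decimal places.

Pr[misconfigured router | latency alert] ≈ 0.5488; Pr[misconfigured router | latency alert, DDoS attack] ≈ 0.2491

Under noisy-OR, P(latency alert | causes) = 1 − (1−0.01)·∏(1−qᵢ) over the active causes.
P(latency alert) = 0.01*0.79*0.83 + 0.66637*0.79*0.17 + 0.50005*0.21*0.83 + 0.831517*0.21*0.17 = 0.006557 + 0.089493 + 0.087159 + 0.029685 = 0.212894
Restricting to configurations with misconfigured router present: 0.087159 + 0.029685 = 0.116844.
So P(misconfigured router | latency alert) = 0.116844/0.212894 ≈ 0.5488.

Now also conditioning on DDoS attack=true:
For the numerator, keep only misconfigured router=true terms: 0.831517×0.21 = 0.174619
The normalizing constant is 0.66637×0.79 + 0.831517×0.21 = 0.701051
Posterior = 0.174619 / 0.701051 ≈ 0.2491
The drop from 0.5488 to 0.2491 is the explaining-away (discounting) effect.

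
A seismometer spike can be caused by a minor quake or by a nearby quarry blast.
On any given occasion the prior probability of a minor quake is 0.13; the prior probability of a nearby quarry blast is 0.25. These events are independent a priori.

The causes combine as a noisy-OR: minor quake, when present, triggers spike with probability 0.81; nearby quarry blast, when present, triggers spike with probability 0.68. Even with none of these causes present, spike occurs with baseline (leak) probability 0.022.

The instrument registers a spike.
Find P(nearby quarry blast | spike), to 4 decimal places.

P(nearby quarry blast | spike) ≈ 0.6576

Under noisy-OR, P(spike | causes) = 1 − (1−0.022)·∏(1−qᵢ) over the active causes.
P(spike) = 0.022*0.87*0.75 + 0.68704*0.87*0.25 + 0.81418*0.13*0.75 + 0.940538*0.13*0.25 = 0.014355 + 0.149431 + 0.079383 + 0.030567 = 0.273736
Restricting to configurations with nearby quarry blast present: 0.149431 + 0.030567 = 0.179998.
P(nearby quarry blast | spike) = 0.179998 / 0.273736 ≈ 0.6576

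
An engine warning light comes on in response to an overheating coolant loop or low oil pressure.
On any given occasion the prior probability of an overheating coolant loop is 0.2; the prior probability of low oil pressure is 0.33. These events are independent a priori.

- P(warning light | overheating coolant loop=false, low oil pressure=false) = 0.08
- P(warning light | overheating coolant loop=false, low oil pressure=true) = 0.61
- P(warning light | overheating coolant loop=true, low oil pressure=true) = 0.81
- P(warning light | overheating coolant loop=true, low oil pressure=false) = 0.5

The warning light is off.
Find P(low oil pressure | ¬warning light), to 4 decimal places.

P(low oil pressure | ¬warning light) ≈ 0.1710

Enumerate the 4 (overheating coolant loop, low oil pressure) configurations and weight by the priors:
  P(¬warning light) = 0.92*0.8*0.67 + 0.39*0.8*0.33 + 0.5*0.2*0.67 + 0.19*0.2*0.33
        = 0.493120 + 0.102960 + 0.067000 + 0.012540 = 0.675620
Keeping only the low oil pressure-present terms gives 0.115500, so
  P(low oil pressure | ¬warning light) = 0.115500 / 0.675620 ≈ 0.1710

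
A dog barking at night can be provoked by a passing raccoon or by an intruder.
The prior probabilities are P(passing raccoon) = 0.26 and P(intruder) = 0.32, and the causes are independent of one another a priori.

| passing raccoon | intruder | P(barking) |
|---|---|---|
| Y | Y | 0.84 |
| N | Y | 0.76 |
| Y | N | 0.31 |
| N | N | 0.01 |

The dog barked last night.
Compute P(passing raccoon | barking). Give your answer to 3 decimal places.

Sum P(barking|·) weighted by the priors over the 4 (passing raccoon, intruder) configurations:
  P(barking) = 0.01·0.74·0.68 + 0.76·0.74·0.32 + 0.31·0.26·0.68 + 0.84·0.26·0.32
        = 0.005032 + 0.179968 + 0.054808 + 0.069888 = 0.309696
The terms with passing raccoon present sum to 0.124696, so
  P(passing raccoon | barking) = 0.124696 / 0.309696 ≈ 0.403

P(passing raccoon | barking) ≈ 0.403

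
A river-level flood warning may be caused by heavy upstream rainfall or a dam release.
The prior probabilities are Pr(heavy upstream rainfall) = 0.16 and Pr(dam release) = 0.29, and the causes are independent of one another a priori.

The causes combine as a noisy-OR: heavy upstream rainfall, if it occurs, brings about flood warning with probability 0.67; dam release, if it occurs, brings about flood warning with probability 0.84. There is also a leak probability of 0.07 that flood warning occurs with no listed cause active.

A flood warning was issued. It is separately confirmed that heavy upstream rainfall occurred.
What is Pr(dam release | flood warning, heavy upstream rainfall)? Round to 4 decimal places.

Pr(dam release | flood warning, heavy upstream rainfall) ≈ 0.3591

Under noisy-OR, P(flood warning | causes) = 1 − (1−0.07)·∏(1−qᵢ) over the active causes.
P(flood warning | heavy upstream rainfall) = 0.6931*0.71 + 0.950896*0.29 = 0.492101 + 0.275760 = 0.767861
Of this, 0.275760 comes from 0.950896*0.29 (the dam release=true cases).
Hence the posterior is 0.275760/0.767861 ≈ 0.3591.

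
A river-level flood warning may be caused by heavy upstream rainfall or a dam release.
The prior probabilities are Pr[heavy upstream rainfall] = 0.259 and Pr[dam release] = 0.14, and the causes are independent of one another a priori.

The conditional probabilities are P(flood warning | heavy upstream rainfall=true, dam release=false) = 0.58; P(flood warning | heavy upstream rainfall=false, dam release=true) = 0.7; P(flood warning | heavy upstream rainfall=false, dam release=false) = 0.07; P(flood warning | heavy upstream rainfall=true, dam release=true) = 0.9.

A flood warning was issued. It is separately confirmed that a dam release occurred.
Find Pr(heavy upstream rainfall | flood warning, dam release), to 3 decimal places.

Pr(heavy upstream rainfall | flood warning, dam release) ≈ 0.310

Weight on heavy upstream rainfall=true, given the evidence: 0.9*0.259 = 0.233100
Denominator P(flood warning | dam release): 0.7*0.741 + 0.9*0.259 = 0.751800
P(heavy upstream rainfall | flood warning, dam release) = 0.233100/0.751800 ≈ 0.310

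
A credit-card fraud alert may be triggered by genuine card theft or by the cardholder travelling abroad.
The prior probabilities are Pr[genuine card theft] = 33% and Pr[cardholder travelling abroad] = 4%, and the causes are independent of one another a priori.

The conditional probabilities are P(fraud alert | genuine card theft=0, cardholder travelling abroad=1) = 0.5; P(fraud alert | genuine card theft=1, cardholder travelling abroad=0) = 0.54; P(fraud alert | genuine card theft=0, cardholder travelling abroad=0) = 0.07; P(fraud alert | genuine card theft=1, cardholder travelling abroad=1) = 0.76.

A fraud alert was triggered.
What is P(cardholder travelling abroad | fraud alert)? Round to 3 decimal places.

P(cardholder travelling abroad | fraud alert) ≈ 0.098

P(fraud alert) = 0.07×0.67×0.96 + 0.5×0.67×0.04 + 0.54×0.33×0.96 + 0.76×0.33×0.04 = 0.045024 + 0.013400 + 0.171072 + 0.010032 = 0.239528
Restricting to configurations with cardholder travelling abroad present: 0.013400 + 0.010032 = 0.023432.
P(cardholder travelling abroad | fraud alert) = 0.023432 / 0.239528 ≈ 0.098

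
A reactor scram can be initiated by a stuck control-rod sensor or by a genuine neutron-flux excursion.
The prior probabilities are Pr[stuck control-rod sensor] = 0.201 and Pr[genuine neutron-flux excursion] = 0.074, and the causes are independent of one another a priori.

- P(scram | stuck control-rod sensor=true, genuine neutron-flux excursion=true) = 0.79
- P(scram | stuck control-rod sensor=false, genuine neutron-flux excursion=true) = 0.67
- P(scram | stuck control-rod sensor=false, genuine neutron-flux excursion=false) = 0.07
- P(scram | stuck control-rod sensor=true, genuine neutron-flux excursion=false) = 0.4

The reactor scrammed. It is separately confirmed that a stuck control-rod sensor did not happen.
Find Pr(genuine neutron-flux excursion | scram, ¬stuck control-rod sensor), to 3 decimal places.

Pr(genuine neutron-flux excursion | scram, ¬stuck control-rod sensor) ≈ 0.433

Enumerate both values of genuine neutron-flux excursion and weight by the priors:
  P(scram | ¬stuck control-rod sensor) = 0.07*0.926 + 0.67*0.074
        = 0.064820 + 0.049580 = 0.114400
Keeping only the genuine neutron-flux excursion-present terms gives 0.049580, so
  P(genuine neutron-flux excursion | scram, ¬stuck control-rod sensor) = 0.049580 / 0.114400 ≈ 0.433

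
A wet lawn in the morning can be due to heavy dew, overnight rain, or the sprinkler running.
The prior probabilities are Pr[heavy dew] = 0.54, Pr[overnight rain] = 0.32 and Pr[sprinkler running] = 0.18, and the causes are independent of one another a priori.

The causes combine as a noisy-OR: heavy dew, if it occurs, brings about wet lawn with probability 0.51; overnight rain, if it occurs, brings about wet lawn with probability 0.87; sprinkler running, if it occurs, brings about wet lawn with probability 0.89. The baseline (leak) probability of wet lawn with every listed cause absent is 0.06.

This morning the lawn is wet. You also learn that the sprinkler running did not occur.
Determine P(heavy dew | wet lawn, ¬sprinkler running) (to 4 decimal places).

P(heavy dew | wet lawn, ¬sprinkler running) ≈ 0.7090

Under noisy-OR, P(wet lawn | causes) = 1 − (1−0.06)·∏(1−qᵢ) over the active causes.
P(wet lawn | ¬sprinkler running) = 0.06·0.46·0.68 + 0.8778·0.46·0.32 + 0.5394·0.54·0.68 + 0.940122·0.54·0.32 = 0.018768 + 0.129212 + 0.198068 + 0.162453 = 0.508501
Restricting to configurations with heavy dew present: 0.198068 + 0.162453 = 0.360521.
P(heavy dew | wet lawn, ¬sprinkler running) = 0.360521 / 0.508501 ≈ 0.7090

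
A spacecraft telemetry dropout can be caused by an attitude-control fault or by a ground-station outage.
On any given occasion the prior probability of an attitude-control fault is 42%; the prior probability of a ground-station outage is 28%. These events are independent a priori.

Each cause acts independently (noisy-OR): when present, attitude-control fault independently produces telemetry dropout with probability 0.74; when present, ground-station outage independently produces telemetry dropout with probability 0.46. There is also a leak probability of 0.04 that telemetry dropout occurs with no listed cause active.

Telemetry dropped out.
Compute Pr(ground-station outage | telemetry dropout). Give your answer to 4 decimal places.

Pr(ground-station outage | telemetry dropout) ≈ 0.4249

Under noisy-OR, P(telemetry dropout | causes) = 1 − (1−0.04)·∏(1−qᵢ) over the active causes.
P(telemetry dropout) = 0.04·0.58·0.72 + 0.4816·0.58·0.28 + 0.7504·0.42·0.72 + 0.865216·0.42·0.28 = 0.016704 + 0.078212 + 0.226921 + 0.101749 = 0.423586
The ground-station outage-present share is 0.078212 + 0.101749 = 0.179961.
Hence the posterior is 0.179961/0.423586 ≈ 0.4249.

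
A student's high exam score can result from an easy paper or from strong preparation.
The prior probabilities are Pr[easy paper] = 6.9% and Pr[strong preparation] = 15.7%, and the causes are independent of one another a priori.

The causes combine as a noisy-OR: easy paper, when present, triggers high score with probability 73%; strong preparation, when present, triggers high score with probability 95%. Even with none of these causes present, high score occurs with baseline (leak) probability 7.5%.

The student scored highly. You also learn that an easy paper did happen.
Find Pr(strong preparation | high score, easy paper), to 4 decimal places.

Pr(strong preparation | high score, easy paper) ≈ 0.1969

Under noisy-OR, P(high score | causes) = 1 − (1−0.075)·∏(1−qᵢ) over the active causes.
P(high score | easy paper) = 0.75025·0.843 + 0.987513·0.157 = 0.632461 + 0.155040 = 0.787501
The strong preparation-present share is 0.987513·0.157 = 0.155040.
P(strong preparation | high score, easy paper) = 0.155040 / 0.787501 ≈ 0.1969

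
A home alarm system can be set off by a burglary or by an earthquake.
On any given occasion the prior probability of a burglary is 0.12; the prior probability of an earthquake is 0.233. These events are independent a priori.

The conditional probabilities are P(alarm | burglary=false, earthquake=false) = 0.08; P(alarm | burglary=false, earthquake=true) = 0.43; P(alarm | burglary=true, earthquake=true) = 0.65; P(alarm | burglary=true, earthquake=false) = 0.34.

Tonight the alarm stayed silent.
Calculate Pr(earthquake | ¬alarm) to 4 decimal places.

P(¬alarm) = 0.92×0.88×0.767 + 0.57×0.88×0.233 + 0.66×0.12×0.767 + 0.35×0.12×0.233 = 0.620963 + 0.116873 + 0.060746 + 0.009786 = 0.808368
Of this, 0.126659 comes from 0.116873 + 0.009786 (the earthquake=true cases).
Hence the posterior is 0.126659/0.808368 ≈ 0.1567.

Pr(earthquake | ¬alarm) ≈ 0.1567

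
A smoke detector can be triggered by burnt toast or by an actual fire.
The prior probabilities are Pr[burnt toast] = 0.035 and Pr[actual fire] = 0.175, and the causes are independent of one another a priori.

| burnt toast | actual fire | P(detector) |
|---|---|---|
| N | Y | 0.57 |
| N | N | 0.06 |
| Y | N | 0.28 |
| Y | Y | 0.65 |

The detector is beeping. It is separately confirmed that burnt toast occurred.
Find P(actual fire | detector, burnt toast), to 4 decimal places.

P(detector | burnt toast) = 0.28*0.825 + 0.65*0.175 = 0.231000 + 0.113750 = 0.344750
Restricting to configurations with actual fire present: 0.65*0.175 = 0.113750.
P(actual fire | detector, burnt toast) = 0.113750 / 0.344750 ≈ 0.3299

P(actual fire | detector, burnt toast) ≈ 0.3299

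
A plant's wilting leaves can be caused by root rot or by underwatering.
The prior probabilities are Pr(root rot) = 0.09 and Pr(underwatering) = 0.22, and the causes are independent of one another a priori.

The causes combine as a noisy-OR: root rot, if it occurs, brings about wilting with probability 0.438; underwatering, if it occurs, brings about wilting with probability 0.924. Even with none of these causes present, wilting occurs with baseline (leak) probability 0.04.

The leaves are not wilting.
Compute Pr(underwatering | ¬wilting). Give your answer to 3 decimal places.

Pr(underwatering | ¬wilting) ≈ 0.021

Under noisy-OR, P(wilting | causes) = 1 − (1−0.04)·∏(1−qᵢ) over the active causes.
P(¬wilting) = 0.96*0.91*0.78 + 0.07296*0.91*0.22 + 0.53952*0.09*0.78 + 0.041004*0.09*0.22 = 0.681408 + 0.014607 + 0.037874 + 0.000812 = 0.734701
The underwatering-present share is 0.014607 + 0.000812 = 0.015419.
So P(underwatering | ¬wilting) = 0.015419/0.734701 ≈ 0.021.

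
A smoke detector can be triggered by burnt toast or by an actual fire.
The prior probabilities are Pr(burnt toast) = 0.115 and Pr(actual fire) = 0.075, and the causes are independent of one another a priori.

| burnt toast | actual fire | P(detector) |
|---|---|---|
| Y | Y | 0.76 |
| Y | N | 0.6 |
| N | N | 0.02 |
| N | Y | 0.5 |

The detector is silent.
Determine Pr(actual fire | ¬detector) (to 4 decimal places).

Pr(actual fire | ¬detector) ≈ 0.0401

By total probability over the 4 (burnt toast, actual fire) configurations:
  P(¬detector) = 0.98*0.885*0.925 + 0.5*0.885*0.075 + 0.4*0.115*0.925 + 0.24*0.115*0.075
        = 0.802253 + 0.033188 + 0.042550 + 0.002070 = 0.880061
Configurations with actual fire contribute 0.035258, so
  P(actual fire | ¬detector) = 0.035258 / 0.880061 ≈ 0.0401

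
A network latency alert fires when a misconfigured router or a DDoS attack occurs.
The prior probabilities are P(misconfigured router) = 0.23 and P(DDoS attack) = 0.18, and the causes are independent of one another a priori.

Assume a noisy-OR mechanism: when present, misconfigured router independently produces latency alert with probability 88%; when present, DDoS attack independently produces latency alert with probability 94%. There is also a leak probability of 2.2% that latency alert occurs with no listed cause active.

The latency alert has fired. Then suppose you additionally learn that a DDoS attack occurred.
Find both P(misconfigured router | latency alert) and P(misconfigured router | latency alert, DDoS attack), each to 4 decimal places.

Under noisy-OR, P(latency alert | causes) = 1 − (1−0.022)·∏(1−qᵢ) over the active causes.
P(latency alert) = 0.022·0.77·0.82 + 0.94132·0.77·0.18 + 0.88264·0.23·0.82 + 0.992958·0.23·0.18 = 0.013891 + 0.130467 + 0.166466 + 0.041108 = 0.351932
The misconfigured router-present share is 0.166466 + 0.041108 = 0.207574.
P(misconfigured router | latency alert) = 0.207574 / 0.351932 ≈ 0.5898

Now also conditioning on DDoS attack=true:
Sum P(latency alert|·) weighted by the priors over both values of misconfigured router:
  P(latency alert | DDoS attack) = 0.94132*0.77 + 0.992958*0.23
        = 0.724816 + 0.228380 = 0.953196
Keeping only the misconfigured router-present terms gives 0.228380, so
  P(misconfigured router | latency alert, DDoS attack) = 0.228380 / 0.953196 ≈ 0.2396

P(misconfigured router | latency alert) ≈ 0.5898; P(misconfigured router | latency alert, DDoS attack) ≈ 0.2396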